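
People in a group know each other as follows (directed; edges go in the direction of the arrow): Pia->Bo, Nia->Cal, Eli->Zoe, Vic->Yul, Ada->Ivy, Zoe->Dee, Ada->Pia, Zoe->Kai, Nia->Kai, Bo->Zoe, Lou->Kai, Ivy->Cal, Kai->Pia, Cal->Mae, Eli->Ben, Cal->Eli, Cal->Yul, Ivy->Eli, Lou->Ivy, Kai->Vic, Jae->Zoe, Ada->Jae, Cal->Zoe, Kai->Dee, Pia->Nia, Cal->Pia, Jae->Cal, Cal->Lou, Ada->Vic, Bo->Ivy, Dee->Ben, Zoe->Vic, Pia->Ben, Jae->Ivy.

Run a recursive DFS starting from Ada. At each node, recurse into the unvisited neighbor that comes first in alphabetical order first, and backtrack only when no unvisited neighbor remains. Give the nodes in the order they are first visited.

Visit Ada
Ada → Ivy
Ivy → Cal
Cal → Eli
Eli → Ben
Eli → Zoe
Zoe → Dee
Zoe → Kai
Kai → Pia
Pia → Bo
Pia → Nia
Kai → Vic
Vic → Yul
Cal → Lou
Cal → Mae
Ada → Jae

Ada → Ivy → Cal → Eli → Ben → Zoe → Dee → Kai → Pia → Bo → Nia → Vic → Yul → Lou → Mae → Jae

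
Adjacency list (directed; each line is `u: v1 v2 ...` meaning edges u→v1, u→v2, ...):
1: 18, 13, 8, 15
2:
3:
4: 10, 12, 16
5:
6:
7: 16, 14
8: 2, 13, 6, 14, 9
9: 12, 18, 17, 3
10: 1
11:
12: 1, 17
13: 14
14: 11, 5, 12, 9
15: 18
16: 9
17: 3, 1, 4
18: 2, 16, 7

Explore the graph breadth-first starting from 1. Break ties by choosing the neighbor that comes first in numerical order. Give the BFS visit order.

1 → 8 → 13 → 15 → 18 → 2 → 6 → 9 → 14 → 7 → 16 → 3 → 12 → 17 → 5 → 11 → 4 → 10

Visit 1; enqueue 8, 13, 15, 18 → queue [8, 13, 15, 18]
Visit 8; enqueue 2, 6, 9, 14 → queue [13, 15, 18, 2, 6, 9, 14]
Visit 13 → queue [15, 18, 2, 6, 9, 14]
Visit 15 → queue [18, 2, 6, 9, 14]
Visit 18; enqueue 7, 16 → queue [2, 6, 9, 14, 7, 16]
Visit 2 → queue [6, 9, 14, 7, 16]
Visit 6 → queue [9, 14, 7, 16]
Visit 9; enqueue 3, 12, 17 → queue [14, 7, 16, 3, 12, 17]
Visit 14; enqueue 5, 11 → queue [7, 16, 3, 12, 17, 5, 11]
Visit 7 → queue [16, 3, 12, 17, 5, 11]
Visit 16 → queue [3, 12, 17, 5, 11]
Visit 3 → queue [12, 17, 5, 11]
Visit 12 → queue [17, 5, 11]
Visit 17; enqueue 4 → queue [5, 11, 4]
Visit 5 → queue [11, 4]
Visit 11 → queue [4]
Visit 4; enqueue 10 → queue [10]
Visit 10 → queue []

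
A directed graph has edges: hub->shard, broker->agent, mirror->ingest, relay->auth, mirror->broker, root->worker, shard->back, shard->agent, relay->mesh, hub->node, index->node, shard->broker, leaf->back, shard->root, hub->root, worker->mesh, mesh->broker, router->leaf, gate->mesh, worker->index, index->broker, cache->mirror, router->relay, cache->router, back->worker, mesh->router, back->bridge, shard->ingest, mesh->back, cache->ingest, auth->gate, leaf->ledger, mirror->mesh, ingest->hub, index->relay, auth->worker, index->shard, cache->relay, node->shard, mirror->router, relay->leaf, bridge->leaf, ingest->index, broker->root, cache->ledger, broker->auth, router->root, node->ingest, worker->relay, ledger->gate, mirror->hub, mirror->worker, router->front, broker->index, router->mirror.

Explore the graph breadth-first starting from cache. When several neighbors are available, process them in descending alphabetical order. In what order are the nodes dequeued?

Visit cache; enqueue router, relay, mirror, ledger, ingest → queue [router, relay, mirror, ledger, ingest]
Visit router; enqueue root, leaf, front → queue [relay, mirror, ledger, ingest, root, leaf, front]
Visit relay; enqueue mesh, auth → queue [mirror, ledger, ingest, root, leaf, front, mesh, auth]
Visit mirror; enqueue worker, hub, broker → queue [ledger, ingest, root, leaf, front, mesh, auth, worker, hub, broker]
Visit ledger; enqueue gate → queue [ingest, root, leaf, front, mesh, auth, worker, hub, broker, gate]
Visit ingest; enqueue index → queue [root, leaf, front, mesh, auth, worker, hub, broker, gate, index]
Visit root → queue [leaf, front, mesh, auth, worker, hub, broker, gate, index]
Visit leaf; enqueue back → queue [front, mesh, auth, worker, hub, broker, gate, index, back]
Visit front → queue [mesh, auth, worker, hub, broker, gate, index, back]
Visit mesh → queue [auth, worker, hub, broker, gate, index, back]
Visit auth → queue [worker, hub, broker, gate, index, back]
Visit worker → queue [hub, broker, gate, index, back]
Visit hub; enqueue shard, node → queue [broker, gate, index, back, shard, node]
Visit broker; enqueue agent → queue [gate, index, back, shard, node, agent]
Visit gate → queue [index, back, shard, node, agent]
Visit index → queue [back, shard, node, agent]
Visit back; enqueue bridge → queue [shard, node, agent, bridge]
Visit shard → queue [node, agent, bridge]
Visit node → queue [agent, bridge]
Visit agent → queue [bridge]
Visit bridge → queue []

cache -> router -> relay -> mirror -> ledger -> ingest -> root -> leaf -> front -> mesh -> auth -> worker -> hub -> broker -> gate -> index -> back -> shard -> node -> agent -> bridge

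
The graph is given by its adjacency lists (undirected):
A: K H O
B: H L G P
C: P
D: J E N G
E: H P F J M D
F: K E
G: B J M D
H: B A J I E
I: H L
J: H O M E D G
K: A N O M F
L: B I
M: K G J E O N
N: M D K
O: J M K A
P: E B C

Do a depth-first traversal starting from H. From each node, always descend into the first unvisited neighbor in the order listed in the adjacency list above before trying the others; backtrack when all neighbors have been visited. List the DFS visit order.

Visit H
H → B
B → L
L → I
B → G
G → J
J → O
O → M
M → K
K → A
K → N
N → D
D → E
E → P
P → C
E → F

H -> B -> L -> I -> G -> J -> O -> M -> K -> A -> N -> D -> E -> P -> C -> F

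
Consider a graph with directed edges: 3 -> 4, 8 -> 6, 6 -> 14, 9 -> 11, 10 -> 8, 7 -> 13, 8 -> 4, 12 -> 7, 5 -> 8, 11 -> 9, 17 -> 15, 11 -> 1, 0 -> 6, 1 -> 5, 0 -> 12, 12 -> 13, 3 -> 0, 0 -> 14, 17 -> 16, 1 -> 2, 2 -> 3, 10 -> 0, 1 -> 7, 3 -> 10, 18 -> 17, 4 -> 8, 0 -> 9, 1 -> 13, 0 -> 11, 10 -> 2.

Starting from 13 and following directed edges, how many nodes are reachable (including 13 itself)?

BFS from 13 visits: 13
Reachable nodes: 1 of 19 total.

1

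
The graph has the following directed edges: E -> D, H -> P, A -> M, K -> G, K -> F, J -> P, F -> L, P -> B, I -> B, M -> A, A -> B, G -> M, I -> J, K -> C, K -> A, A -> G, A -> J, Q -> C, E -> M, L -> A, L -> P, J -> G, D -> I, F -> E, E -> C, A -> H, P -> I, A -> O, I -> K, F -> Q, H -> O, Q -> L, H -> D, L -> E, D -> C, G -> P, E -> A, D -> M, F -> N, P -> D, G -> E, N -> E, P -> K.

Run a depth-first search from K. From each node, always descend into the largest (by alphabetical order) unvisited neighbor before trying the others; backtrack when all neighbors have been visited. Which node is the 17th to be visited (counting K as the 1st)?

Visit K
K → G
G → P
P → I
I → J
I → B
P → D
D → M
M → A
A → O
A → H
D → C
G → E
K → F
F → Q
Q → L
F → N

Visit order: K, G, P, I, J, B, D, M, A, O, H, C, E, F, Q, L, N

N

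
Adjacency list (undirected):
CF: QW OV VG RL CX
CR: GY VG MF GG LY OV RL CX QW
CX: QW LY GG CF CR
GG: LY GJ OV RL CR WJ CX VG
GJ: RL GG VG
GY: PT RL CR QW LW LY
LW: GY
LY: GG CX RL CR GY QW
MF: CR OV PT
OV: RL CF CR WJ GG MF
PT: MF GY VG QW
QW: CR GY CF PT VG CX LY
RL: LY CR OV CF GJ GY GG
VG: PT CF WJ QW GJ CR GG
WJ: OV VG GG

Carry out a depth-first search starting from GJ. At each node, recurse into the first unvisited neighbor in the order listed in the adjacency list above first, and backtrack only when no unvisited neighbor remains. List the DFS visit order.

Visit GJ
GJ → RL
RL → LY
LY → GG
GG → OV
OV → CF
CF → QW
QW → CR
CR → GY
GY → PT
PT → MF
PT → VG
VG → WJ
GY → LW
CR → CX

GJ -> RL -> LY -> GG -> OV -> CF -> QW -> CR -> GY -> PT -> MF -> VG -> WJ -> LW -> CX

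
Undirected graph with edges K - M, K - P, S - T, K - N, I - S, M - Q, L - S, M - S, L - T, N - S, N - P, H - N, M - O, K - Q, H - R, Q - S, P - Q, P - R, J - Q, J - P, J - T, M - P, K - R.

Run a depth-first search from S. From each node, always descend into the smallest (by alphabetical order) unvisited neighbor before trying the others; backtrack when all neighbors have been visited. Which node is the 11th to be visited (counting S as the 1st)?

Visit S
S → I
S → L
L → T
T → J
J → P
P → K
K → M
M → O
M → Q
K → N
N → H
H → R

Visit order: S, I, L, T, J, P, K, M, O, Q, N, H, R

N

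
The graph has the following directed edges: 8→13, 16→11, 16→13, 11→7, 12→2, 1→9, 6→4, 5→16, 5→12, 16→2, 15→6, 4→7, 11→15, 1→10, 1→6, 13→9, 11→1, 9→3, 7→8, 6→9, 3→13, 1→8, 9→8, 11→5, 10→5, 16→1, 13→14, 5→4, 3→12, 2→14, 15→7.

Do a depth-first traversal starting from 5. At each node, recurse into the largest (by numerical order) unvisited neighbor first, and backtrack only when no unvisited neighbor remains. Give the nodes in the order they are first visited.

5, 16, 13, 14, 9, 8, 3, 12, 2, 11, 15, 7, 6, 4, 1, 10

Visit 5
5 → 16
16 → 13
13 → 14
13 → 9
9 → 8
9 → 3
3 → 12
12 → 2
16 → 11
11 → 15
15 → 7
15 → 6
6 → 4
11 → 1
1 → 10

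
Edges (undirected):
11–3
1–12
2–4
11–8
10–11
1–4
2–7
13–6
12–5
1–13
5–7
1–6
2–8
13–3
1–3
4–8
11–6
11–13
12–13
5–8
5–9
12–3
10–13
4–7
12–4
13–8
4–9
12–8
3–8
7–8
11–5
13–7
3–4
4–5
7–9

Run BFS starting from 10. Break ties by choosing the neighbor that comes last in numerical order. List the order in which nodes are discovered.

10 13 11 12 8 7 6 3 1 5 4 2 9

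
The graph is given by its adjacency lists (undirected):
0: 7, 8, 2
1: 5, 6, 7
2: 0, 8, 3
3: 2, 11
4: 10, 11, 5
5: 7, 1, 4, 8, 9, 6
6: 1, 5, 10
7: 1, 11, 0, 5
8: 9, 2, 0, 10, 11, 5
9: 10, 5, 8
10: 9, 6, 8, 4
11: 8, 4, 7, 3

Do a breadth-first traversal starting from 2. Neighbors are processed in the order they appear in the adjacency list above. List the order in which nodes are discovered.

2 → 0 → 8 → 3 → 7 → 9 → 10 → 11 → 5 → 1 → 6 → 4

Visit 2; enqueue 0, 8, 3 → queue [0, 8, 3]
Visit 0; enqueue 7 → queue [8, 3, 7]
Visit 8; enqueue 9, 10, 11, 5 → queue [3, 7, 9, 10, 11, 5]
Visit 3 → queue [7, 9, 10, 11, 5]
Visit 7; enqueue 1 → queue [9, 10, 11, 5, 1]
Visit 9 → queue [10, 11, 5, 1]
Visit 10; enqueue 6, 4 → queue [11, 5, 1, 6, 4]
Visit 11 → queue [5, 1, 6, 4]
Visit 5 → queue [1, 6, 4]
Visit 1 → queue [6, 4]
Visit 6 → queue [4]
Visit 4 → queue []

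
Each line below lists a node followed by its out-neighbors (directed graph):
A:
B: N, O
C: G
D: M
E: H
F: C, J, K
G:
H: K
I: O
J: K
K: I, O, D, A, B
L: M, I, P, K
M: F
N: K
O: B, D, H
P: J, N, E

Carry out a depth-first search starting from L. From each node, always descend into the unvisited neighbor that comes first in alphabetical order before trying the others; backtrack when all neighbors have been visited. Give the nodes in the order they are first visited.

L → I → O → B → N → K → A → D → M → F → C → G → J → H → P → E

Visit L
L → I
I → O
O → B
B → N
N → K
K → A
K → D
D → M
M → F
F → C
C → G
F → J
O → H
L → P
P → E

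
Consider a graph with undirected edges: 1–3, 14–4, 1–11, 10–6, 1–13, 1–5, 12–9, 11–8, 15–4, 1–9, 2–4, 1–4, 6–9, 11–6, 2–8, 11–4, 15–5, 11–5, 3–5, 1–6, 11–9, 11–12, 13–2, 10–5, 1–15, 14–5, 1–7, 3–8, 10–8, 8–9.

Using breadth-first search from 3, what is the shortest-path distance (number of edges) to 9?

2

Level 0: 3
Level 1: 1, 5, 8
Level 2: 2, 4, 6, 7, 9, 10, 11, 13, 14, 15
Level 3: 12
9 first appears at level 2.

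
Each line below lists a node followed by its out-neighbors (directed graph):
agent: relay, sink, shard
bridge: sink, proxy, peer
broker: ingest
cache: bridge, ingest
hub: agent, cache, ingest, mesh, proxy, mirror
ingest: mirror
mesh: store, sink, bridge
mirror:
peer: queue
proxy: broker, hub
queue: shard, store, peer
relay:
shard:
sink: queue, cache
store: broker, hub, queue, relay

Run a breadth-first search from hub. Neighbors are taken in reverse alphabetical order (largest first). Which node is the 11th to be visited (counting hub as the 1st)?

bridge

Visit hub; enqueue proxy, mirror, mesh, ingest, cache, agent → queue [proxy, mirror, mesh, ingest, cache, agent]
Visit proxy; enqueue broker → queue [mirror, mesh, ingest, cache, agent, broker]
Visit mirror → queue [mesh, ingest, cache, agent, broker]
Visit mesh; enqueue store, sink, bridge → queue [ingest, cache, agent, broker, store, sink, bridge]
Visit ingest → queue [cache, agent, broker, store, sink, bridge]
Visit cache → queue [agent, broker, store, sink, bridge]
Visit agent; enqueue shard, relay → queue [broker, store, sink, bridge, shard, relay]
Visit broker → queue [store, sink, bridge, shard, relay]
Visit store; enqueue queue → queue [sink, bridge, shard, relay, queue]
Visit sink → queue [bridge, shard, relay, queue]
Visit bridge; enqueue peer → queue [shard, relay, queue, peer]
Visit shard → queue [relay, queue, peer]
Visit relay → queue [queue, peer]
Visit queue → queue [peer]
Visit peer → queue []

Visit order: hub, proxy, mirror, mesh, ingest, cache, agent, broker, store, sink, bridge, shard, relay, queue, peer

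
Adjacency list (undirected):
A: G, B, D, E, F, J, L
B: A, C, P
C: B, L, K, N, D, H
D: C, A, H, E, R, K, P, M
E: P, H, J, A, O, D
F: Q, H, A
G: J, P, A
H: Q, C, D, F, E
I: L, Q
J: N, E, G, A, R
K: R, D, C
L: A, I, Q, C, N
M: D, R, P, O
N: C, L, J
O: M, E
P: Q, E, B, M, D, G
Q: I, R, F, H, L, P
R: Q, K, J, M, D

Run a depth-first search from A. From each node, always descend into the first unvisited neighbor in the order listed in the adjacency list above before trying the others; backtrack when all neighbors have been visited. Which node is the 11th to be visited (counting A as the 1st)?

Visit A
A → G
G → J
J → N
N → C
C → B
B → P
P → Q
Q → I
I → L
Q → R
R → K
K → D
D → H
H → F
H → E
E → O
O → M

Visit order: A, G, J, N, C, B, P, Q, I, L, R, K, D, H, F, E, O, M

R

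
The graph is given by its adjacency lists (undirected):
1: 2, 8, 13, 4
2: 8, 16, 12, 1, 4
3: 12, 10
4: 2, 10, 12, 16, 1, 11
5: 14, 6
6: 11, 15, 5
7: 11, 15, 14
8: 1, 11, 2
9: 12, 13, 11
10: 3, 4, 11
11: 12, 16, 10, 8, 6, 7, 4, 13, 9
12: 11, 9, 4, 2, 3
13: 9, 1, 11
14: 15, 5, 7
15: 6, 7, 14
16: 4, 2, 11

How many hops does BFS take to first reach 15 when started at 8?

3

Level 0: 8
Level 1: 1, 2, 11
Level 2: 4, 6, 7, 9, 10, 12, 13, 16
Level 3: 3, 5, 14, 15
15 first appears at level 3.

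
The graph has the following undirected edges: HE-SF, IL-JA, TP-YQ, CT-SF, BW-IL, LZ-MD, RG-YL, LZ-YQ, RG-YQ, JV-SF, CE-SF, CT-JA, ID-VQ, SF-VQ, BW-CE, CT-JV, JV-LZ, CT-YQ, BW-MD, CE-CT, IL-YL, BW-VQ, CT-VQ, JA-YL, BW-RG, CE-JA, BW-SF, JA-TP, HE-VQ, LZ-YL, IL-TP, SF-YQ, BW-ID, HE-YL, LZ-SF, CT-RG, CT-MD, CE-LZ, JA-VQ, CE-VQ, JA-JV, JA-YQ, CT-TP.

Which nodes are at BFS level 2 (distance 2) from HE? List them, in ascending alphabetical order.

BW, CE, CT, ID, IL, JA, JV, LZ, RG, YQ

Level 0: HE
Level 1: SF, VQ, YL
Level 2: BW, CE, CT, ID, IL, JA, JV, LZ, RG, YQ
Level 3: MD, TP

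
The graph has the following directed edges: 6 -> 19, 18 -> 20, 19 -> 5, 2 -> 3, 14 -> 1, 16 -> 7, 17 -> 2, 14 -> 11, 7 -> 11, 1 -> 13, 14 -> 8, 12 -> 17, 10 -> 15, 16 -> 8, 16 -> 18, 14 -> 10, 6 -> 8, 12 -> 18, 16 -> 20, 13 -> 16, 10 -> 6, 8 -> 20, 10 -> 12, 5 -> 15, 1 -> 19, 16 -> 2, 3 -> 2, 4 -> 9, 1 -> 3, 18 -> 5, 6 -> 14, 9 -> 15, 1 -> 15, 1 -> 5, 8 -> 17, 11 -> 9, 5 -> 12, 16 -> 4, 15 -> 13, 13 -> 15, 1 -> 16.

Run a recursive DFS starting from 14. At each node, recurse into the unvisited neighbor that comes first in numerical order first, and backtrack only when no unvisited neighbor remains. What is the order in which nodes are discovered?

Visit 14
14 → 1
1 → 3
3 → 2
1 → 5
5 → 12
12 → 17
12 → 18
18 → 20
5 → 15
15 → 13
13 → 16
16 → 4
4 → 9
16 → 7
7 → 11
16 → 8
1 → 19
14 → 10
10 → 6

14, 1, 3, 2, 5, 12, 17, 18, 20, 15, 13, 16, 4, 9, 7, 11, 8, 19, 10, 6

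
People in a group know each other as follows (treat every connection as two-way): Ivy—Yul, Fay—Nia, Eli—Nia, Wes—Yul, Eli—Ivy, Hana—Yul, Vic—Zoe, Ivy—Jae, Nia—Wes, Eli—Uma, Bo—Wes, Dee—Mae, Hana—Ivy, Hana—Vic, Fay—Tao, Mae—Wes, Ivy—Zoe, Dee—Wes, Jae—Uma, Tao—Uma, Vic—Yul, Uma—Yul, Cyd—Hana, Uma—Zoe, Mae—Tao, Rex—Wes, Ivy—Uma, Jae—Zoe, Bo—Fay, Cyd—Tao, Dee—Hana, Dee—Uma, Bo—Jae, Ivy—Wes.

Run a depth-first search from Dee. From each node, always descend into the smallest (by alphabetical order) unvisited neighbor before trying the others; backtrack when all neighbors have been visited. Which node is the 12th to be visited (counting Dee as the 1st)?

Visit Dee
Dee → Hana
Hana → Cyd
Cyd → Tao
Tao → Fay
Fay → Bo
Bo → Jae
Jae → Ivy
Ivy → Eli
Eli → Nia
Nia → Wes
Wes → Mae
Wes → Rex
Wes → Yul
Yul → Uma
Uma → Zoe
Zoe → Vic

Visit order: Dee, Hana, Cyd, Tao, Fay, Bo, Jae, Ivy, Eli, Nia, Wes, Mae, Rex, Yul, Uma, Zoe, Vic

Mae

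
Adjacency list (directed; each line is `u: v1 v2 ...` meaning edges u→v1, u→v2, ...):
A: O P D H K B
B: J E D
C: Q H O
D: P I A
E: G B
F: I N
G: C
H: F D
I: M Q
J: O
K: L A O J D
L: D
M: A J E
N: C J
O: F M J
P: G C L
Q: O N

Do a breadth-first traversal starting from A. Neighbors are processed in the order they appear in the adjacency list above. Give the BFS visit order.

Visit A; enqueue O, P, D, H, K, B → queue [O, P, D, H, K, B]
Visit O; enqueue F, M, J → queue [P, D, H, K, B, F, M, J]
Visit P; enqueue G, C, L → queue [D, H, K, B, F, M, J, G, C, L]
Visit D; enqueue I → queue [H, K, B, F, M, J, G, C, L, I]
Visit H → queue [K, B, F, M, J, G, C, L, I]
Visit K → queue [B, F, M, J, G, C, L, I]
Visit B; enqueue E → queue [F, M, J, G, C, L, I, E]
Visit F; enqueue N → queue [M, J, G, C, L, I, E, N]
Visit M → queue [J, G, C, L, I, E, N]
Visit J → queue [G, C, L, I, E, N]
Visit G → queue [C, L, I, E, N]
Visit C; enqueue Q → queue [L, I, E, N, Q]
Visit L → queue [I, E, N, Q]
Visit I → queue [E, N, Q]
Visit E → queue [N, Q]
Visit N → queue [Q]
Visit Q → queue []

A O P D H K B F M J G C L I E N Q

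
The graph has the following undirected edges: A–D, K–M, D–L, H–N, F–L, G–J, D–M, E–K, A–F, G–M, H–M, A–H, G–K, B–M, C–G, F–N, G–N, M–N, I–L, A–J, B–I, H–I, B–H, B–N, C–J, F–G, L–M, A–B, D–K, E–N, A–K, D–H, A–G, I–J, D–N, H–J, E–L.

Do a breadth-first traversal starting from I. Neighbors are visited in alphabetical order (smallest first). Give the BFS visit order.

Visit I; enqueue B, H, J, L → queue [B, H, J, L]
Visit B; enqueue A, M, N → queue [H, J, L, A, M, N]
Visit H; enqueue D → queue [J, L, A, M, N, D]
Visit J; enqueue C, G → queue [L, A, M, N, D, C, G]
Visit L; enqueue E, F → queue [A, M, N, D, C, G, E, F]
Visit A; enqueue K → queue [M, N, D, C, G, E, F, K]
Visit M → queue [N, D, C, G, E, F, K]
Visit N → queue [D, C, G, E, F, K]
Visit D → queue [C, G, E, F, K]
Visit C → queue [G, E, F, K]
Visit G → queue [E, F, K]
Visit E → queue [F, K]
Visit F → queue [K]
Visit K → queue []

I -> B -> H -> J -> L -> A -> M -> N -> D -> C -> G -> E -> F -> K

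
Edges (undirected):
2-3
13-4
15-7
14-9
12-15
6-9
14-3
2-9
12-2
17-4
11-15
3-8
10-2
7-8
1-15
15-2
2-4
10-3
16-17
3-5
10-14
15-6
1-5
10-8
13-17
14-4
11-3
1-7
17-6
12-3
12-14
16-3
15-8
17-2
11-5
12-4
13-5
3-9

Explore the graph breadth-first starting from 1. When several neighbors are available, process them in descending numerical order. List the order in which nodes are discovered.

1, 15, 7, 5, 12, 11, 8, 6, 2, 13, 3, 14, 4, 10, 17, 9, 16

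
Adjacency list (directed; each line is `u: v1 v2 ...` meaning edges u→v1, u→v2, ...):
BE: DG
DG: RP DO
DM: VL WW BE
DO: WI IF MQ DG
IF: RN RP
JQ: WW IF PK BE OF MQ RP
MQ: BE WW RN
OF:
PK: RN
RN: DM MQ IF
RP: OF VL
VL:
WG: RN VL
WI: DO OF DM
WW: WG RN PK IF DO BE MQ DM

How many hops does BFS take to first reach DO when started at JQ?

Level 0: JQ
Level 1: BE, IF, MQ, OF, PK, RP, WW
Level 2: DG, DM, DO, RN, VL, WG
Level 3: WI
DO first appears at level 2.

2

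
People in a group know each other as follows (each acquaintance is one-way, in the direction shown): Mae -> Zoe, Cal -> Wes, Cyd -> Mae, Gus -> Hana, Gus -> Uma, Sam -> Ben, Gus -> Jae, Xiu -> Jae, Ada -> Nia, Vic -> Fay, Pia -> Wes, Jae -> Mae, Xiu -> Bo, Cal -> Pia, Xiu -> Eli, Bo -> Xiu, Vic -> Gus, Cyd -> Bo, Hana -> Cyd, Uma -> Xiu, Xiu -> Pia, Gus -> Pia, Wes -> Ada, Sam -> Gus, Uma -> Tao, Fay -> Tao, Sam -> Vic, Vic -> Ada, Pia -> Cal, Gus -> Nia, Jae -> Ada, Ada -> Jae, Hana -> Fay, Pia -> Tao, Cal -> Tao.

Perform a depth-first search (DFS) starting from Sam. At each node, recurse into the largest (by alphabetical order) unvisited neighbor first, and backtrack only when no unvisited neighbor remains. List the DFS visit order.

Visit Sam
Sam → Vic
Vic → Gus
Gus → Uma
Uma → Xiu
Xiu → Pia
Pia → Wes
Wes → Ada
Ada → Nia
Ada → Jae
Jae → Mae
Mae → Zoe
Pia → Tao
Pia → Cal
Xiu → Eli
Xiu → Bo
Gus → Hana
Hana → Fay
Hana → Cyd
Sam → Ben

Sam -> Vic -> Gus -> Uma -> Xiu -> Pia -> Wes -> Ada -> Nia -> Jae -> Mae -> Zoe -> Tao -> Cal -> Eli -> Bo -> Hana -> Fay -> Cyd -> Ben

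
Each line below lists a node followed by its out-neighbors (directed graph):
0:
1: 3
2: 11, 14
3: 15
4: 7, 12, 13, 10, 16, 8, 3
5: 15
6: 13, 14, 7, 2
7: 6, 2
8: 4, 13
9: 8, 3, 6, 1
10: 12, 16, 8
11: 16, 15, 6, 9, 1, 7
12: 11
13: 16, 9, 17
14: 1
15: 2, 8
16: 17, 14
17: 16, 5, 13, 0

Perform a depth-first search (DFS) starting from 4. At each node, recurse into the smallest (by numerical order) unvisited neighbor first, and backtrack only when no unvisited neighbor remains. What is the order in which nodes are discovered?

4, 3, 15, 2, 11, 1, 6, 7, 13, 9, 8, 16, 14, 17, 0, 5, 10, 12

Visit 4
4 → 3
3 → 15
15 → 2
2 → 11
11 → 1
11 → 6
6 → 7
6 → 13
13 → 9
9 → 8
13 → 16
16 → 14
16 → 17
17 → 0
17 → 5
4 → 10
10 → 12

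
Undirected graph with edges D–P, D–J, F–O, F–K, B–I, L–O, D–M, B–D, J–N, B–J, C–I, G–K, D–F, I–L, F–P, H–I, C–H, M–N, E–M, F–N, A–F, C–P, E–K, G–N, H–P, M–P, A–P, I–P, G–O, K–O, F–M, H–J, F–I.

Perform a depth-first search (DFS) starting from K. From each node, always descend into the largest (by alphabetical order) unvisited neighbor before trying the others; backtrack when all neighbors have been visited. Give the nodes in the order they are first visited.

K → O → L → I → P → M → N → J → H → C → D → F → A → B → G → E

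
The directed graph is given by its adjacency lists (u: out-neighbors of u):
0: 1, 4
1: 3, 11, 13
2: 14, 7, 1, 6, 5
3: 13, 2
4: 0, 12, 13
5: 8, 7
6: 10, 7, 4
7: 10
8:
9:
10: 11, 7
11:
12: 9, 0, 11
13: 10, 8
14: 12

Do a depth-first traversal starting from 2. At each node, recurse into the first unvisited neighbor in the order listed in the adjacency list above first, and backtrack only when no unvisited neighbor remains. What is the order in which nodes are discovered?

2 14 12 9 0 1 3 13 10 11 7 8 4 6 5

Visit 2
2 → 14
14 → 12
12 → 9
12 → 0
0 → 1
1 → 3
3 → 13
13 → 10
10 → 11
10 → 7
13 → 8
0 → 4
2 → 6
2 → 5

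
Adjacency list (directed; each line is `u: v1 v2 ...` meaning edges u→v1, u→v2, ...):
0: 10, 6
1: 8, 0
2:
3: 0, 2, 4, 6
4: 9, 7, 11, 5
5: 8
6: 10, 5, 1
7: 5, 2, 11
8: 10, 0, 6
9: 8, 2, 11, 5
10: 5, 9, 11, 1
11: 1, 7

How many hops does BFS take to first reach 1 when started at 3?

Level 0: 3
Level 1: 0, 2, 4, 6
Level 2: 1, 5, 7, 9, 10, 11
Level 3: 8
1 first appears at level 2.

2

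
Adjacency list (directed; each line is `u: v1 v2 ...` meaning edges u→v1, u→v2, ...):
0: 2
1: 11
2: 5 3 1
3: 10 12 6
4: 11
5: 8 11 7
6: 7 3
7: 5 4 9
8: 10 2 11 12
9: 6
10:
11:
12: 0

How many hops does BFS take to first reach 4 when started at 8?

4

Level 0: 8
Level 1: 2, 10, 11, 12
Level 2: 0, 1, 3, 5
Level 3: 6, 7
Level 4: 4, 9
4 first appears at level 4.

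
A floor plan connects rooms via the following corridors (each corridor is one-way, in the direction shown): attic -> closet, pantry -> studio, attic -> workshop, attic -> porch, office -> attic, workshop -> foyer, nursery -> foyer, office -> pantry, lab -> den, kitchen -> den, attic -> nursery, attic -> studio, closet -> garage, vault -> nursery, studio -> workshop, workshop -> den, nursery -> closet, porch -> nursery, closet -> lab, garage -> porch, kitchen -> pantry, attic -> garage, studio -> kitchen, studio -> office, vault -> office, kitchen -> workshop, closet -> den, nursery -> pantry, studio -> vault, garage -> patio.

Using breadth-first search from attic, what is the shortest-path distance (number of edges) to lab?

2

Level 0: attic
Level 1: closet, garage, nursery, porch, studio, workshop
Level 2: den, foyer, kitchen, lab, office, pantry, patio, vault
lab first appears at level 2.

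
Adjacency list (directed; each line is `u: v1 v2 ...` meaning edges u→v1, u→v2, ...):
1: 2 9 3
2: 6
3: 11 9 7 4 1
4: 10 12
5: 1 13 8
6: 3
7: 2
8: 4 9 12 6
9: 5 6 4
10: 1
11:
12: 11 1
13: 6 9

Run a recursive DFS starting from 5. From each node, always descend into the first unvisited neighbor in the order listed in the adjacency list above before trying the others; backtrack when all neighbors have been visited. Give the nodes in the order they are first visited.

5, 1, 2, 6, 3, 11, 9, 4, 10, 12, 7, 13, 8

Visit 5
5 → 1
1 → 2
2 → 6
6 → 3
3 → 11
3 → 9
9 → 4
4 → 10
4 → 12
3 → 7
5 → 13
5 → 8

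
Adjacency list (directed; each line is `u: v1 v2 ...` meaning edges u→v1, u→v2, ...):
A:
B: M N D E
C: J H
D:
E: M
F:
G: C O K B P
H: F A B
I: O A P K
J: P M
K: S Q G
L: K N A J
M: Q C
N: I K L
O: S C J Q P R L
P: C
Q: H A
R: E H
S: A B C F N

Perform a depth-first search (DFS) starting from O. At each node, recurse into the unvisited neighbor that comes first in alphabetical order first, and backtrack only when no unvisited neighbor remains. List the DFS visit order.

Visit O
O → C
C → H
H → A
H → B
B → D
B → E
E → M
M → Q
B → N
N → I
I → K
K → G
G → P
K → S
S → F
N → L
L → J
O → R

O, C, H, A, B, D, E, M, Q, N, I, K, G, P, S, F, L, J, R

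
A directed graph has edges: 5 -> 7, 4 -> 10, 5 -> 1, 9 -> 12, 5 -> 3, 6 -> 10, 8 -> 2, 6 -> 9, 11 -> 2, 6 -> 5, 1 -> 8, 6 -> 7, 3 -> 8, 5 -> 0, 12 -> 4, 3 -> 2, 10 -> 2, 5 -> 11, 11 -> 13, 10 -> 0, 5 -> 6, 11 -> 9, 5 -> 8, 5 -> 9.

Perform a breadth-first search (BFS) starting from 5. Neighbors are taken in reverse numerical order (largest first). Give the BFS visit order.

Visit 5; enqueue 11, 9, 8, 7, 6, 3, 1, 0 → queue [11, 9, 8, 7, 6, 3, 1, 0]
Visit 11; enqueue 13, 2 → queue [9, 8, 7, 6, 3, 1, 0, 13, 2]
Visit 9; enqueue 12 → queue [8, 7, 6, 3, 1, 0, 13, 2, 12]
Visit 8 → queue [7, 6, 3, 1, 0, 13, 2, 12]
Visit 7 → queue [6, 3, 1, 0, 13, 2, 12]
Visit 6; enqueue 10 → queue [3, 1, 0, 13, 2, 12, 10]
Visit 3 → queue [1, 0, 13, 2, 12, 10]
Visit 1 → queue [0, 13, 2, 12, 10]
Visit 0 → queue [13, 2, 12, 10]
Visit 13 → queue [2, 12, 10]
Visit 2 → queue [12, 10]
Visit 12; enqueue 4 → queue [10, 4]
Visit 10 → queue [4]
Visit 4 → queue []

5, 11, 9, 8, 7, 6, 3, 1, 0, 13, 2, 12, 10, 4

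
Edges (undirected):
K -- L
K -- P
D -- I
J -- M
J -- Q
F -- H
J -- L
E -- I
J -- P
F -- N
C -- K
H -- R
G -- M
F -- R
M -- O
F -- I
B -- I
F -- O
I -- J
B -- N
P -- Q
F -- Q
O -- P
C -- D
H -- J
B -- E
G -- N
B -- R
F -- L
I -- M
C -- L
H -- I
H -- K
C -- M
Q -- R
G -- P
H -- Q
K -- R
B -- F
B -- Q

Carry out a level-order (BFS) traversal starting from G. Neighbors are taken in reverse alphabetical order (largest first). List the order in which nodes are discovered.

Visit G; enqueue P, N, M → queue [P, N, M]
Visit P; enqueue Q, O, K, J → queue [N, M, Q, O, K, J]
Visit N; enqueue F, B → queue [M, Q, O, K, J, F, B]
Visit M; enqueue I, C → queue [Q, O, K, J, F, B, I, C]
Visit Q; enqueue R, H → queue [O, K, J, F, B, I, C, R, H]
Visit O → queue [K, J, F, B, I, C, R, H]
Visit K; enqueue L → queue [J, F, B, I, C, R, H, L]
Visit J → queue [F, B, I, C, R, H, L]
Visit F → queue [B, I, C, R, H, L]
Visit B; enqueue E → queue [I, C, R, H, L, E]
Visit I; enqueue D → queue [C, R, H, L, E, D]
Visit C → queue [R, H, L, E, D]
Visit R → queue [H, L, E, D]
Visit H → queue [L, E, D]
Visit L → queue [E, D]
Visit E → queue [D]
Visit D → queue []

G, P, N, M, Q, O, K, J, F, B, I, C, R, H, L, E, D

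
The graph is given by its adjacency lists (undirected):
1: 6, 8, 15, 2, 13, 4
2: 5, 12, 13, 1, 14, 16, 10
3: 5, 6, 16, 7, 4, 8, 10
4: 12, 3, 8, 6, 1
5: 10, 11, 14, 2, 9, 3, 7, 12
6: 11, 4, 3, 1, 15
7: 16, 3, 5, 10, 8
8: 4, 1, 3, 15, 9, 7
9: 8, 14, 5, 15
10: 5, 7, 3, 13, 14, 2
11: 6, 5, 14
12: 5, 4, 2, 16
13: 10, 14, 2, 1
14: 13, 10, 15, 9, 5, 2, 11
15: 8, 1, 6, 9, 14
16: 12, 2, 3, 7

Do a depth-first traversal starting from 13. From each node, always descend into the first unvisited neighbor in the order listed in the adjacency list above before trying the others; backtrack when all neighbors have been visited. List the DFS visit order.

Visit 13
13 → 10
10 → 5
5 → 11
11 → 6
6 → 4
4 → 12
12 → 2
2 → 1
1 → 8
8 → 3
3 → 16
16 → 7
8 → 15
15 → 9
9 → 14

13 10 5 11 6 4 12 2 1 8 3 16 7 15 9 14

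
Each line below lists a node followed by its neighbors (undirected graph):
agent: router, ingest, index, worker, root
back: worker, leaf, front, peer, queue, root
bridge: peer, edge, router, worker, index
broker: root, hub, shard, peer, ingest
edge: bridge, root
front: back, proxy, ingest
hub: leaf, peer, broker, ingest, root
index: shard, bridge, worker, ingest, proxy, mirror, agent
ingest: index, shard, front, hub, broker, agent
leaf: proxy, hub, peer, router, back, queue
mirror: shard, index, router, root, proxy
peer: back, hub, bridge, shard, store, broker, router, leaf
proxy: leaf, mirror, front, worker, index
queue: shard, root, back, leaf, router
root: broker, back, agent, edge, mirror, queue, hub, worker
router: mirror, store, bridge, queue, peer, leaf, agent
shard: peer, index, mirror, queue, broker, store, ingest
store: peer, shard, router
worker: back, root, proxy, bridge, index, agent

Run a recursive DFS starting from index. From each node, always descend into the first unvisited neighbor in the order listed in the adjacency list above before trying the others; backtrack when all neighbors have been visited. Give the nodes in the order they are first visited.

Visit index
index → shard
shard → peer
peer → back
back → worker
worker → root
root → broker
broker → hub
hub → leaf
leaf → proxy
proxy → mirror
mirror → router
router → store
router → bridge
bridge → edge
router → queue
router → agent
agent → ingest
ingest → front

index → shard → peer → back → worker → root → broker → hub → leaf → proxy → mirror → router → store → bridge → edge → queue → agent → ingest → front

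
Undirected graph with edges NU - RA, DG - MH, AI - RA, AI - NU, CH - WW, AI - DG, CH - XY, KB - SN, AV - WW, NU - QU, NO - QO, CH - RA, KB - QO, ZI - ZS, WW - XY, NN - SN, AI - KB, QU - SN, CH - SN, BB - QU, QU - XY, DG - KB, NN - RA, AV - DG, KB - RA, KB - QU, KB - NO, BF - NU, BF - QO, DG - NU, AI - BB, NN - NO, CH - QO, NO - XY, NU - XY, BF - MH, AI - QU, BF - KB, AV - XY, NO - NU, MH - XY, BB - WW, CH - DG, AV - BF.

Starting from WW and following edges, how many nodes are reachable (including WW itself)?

BFS from WW visits: WW, AV, BB, CH, XY, BF, DG, AI, QU, QO, RA, SN, MH, NO, NU, KB, NN
Reachable nodes: 17 of 19 total.

17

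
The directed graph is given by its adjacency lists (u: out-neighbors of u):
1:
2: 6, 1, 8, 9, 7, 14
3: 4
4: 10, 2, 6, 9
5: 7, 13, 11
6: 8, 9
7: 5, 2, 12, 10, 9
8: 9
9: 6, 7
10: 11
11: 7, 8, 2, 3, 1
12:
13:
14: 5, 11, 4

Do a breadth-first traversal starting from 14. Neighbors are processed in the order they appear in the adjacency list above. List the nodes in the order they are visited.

Visit 14; enqueue 5, 11, 4 → queue [5, 11, 4]
Visit 5; enqueue 7, 13 → queue [11, 4, 7, 13]
Visit 11; enqueue 8, 2, 3, 1 → queue [4, 7, 13, 8, 2, 3, 1]
Visit 4; enqueue 10, 6, 9 → queue [7, 13, 8, 2, 3, 1, 10, 6, 9]
Visit 7; enqueue 12 → queue [13, 8, 2, 3, 1, 10, 6, 9, 12]
Visit 13 → queue [8, 2, 3, 1, 10, 6, 9, 12]
Visit 8 → queue [2, 3, 1, 10, 6, 9, 12]
Visit 2 → queue [3, 1, 10, 6, 9, 12]
Visit 3 → queue [1, 10, 6, 9, 12]
Visit 1 → queue [10, 6, 9, 12]
Visit 10 → queue [6, 9, 12]
Visit 6 → queue [9, 12]
Visit 9 → queue [12]
Visit 12 → queue []

14 -> 5 -> 11 -> 4 -> 7 -> 13 -> 8 -> 2 -> 3 -> 1 -> 10 -> 6 -> 9 -> 12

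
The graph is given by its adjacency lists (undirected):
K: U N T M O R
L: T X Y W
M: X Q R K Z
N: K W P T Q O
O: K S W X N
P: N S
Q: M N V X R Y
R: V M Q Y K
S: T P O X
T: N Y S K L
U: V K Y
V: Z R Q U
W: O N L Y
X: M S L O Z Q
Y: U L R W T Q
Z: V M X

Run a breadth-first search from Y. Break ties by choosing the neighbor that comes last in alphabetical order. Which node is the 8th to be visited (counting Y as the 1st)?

Visit Y; enqueue W, U, T, R, Q, L → queue [W, U, T, R, Q, L]
Visit W; enqueue O, N → queue [U, T, R, Q, L, O, N]
Visit U; enqueue V, K → queue [T, R, Q, L, O, N, V, K]
Visit T; enqueue S → queue [R, Q, L, O, N, V, K, S]
Visit R; enqueue M → queue [Q, L, O, N, V, K, S, M]
Visit Q; enqueue X → queue [L, O, N, V, K, S, M, X]
Visit L → queue [O, N, V, K, S, M, X]
Visit O → queue [N, V, K, S, M, X]
Visit N; enqueue P → queue [V, K, S, M, X, P]
Visit V; enqueue Z → queue [K, S, M, X, P, Z]
Visit K → queue [S, M, X, P, Z]
Visit S → queue [M, X, P, Z]
Visit M → queue [X, P, Z]
Visit X → queue [P, Z]
Visit P → queue [Z]
Visit Z → queue []

Visit order: Y, W, U, T, R, Q, L, O, N, V, K, S, M, X, P, Z

O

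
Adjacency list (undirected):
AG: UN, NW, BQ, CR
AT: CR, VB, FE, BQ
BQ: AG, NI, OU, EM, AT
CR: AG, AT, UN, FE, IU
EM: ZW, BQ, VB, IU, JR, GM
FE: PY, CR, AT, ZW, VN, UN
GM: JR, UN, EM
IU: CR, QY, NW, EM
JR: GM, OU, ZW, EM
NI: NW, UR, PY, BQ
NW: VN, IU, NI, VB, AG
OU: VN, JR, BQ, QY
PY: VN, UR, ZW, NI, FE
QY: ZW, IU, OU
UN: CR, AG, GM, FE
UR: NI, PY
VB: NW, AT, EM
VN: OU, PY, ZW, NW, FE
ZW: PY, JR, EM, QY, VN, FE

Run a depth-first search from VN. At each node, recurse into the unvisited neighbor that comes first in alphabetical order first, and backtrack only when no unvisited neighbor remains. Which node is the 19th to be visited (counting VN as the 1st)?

UN

Visit VN
VN → FE
FE → AT
AT → BQ
BQ → AG
AG → CR
CR → IU
IU → EM
EM → GM
GM → JR
JR → OU
OU → QY
QY → ZW
ZW → PY
PY → NI
NI → NW
NW → VB
NI → UR
GM → UN

Visit order: VN, FE, AT, BQ, AG, CR, IU, EM, GM, JR, OU, QY, ZW, PY, NI, NW, VB, UR, UN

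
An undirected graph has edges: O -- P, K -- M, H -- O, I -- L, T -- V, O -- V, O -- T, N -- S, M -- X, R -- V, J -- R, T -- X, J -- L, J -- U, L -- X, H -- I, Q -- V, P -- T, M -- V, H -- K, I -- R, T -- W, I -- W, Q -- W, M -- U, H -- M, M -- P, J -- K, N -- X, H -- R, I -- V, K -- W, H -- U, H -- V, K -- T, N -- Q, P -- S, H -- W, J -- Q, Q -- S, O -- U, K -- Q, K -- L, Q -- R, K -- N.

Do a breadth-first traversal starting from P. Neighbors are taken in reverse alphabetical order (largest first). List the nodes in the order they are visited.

P, T, S, O, M, X, W, V, K, Q, N, U, H, L, I, R, J

Visit P; enqueue T, S, O, M → queue [T, S, O, M]
Visit T; enqueue X, W, V, K → queue [S, O, M, X, W, V, K]
Visit S; enqueue Q, N → queue [O, M, X, W, V, K, Q, N]
Visit O; enqueue U, H → queue [M, X, W, V, K, Q, N, U, H]
Visit M → queue [X, W, V, K, Q, N, U, H]
Visit X; enqueue L → queue [W, V, K, Q, N, U, H, L]
Visit W; enqueue I → queue [V, K, Q, N, U, H, L, I]
Visit V; enqueue R → queue [K, Q, N, U, H, L, I, R]
Visit K; enqueue J → queue [Q, N, U, H, L, I, R, J]
Visit Q → queue [N, U, H, L, I, R, J]
Visit N → queue [U, H, L, I, R, J]
Visit U → queue [H, L, I, R, J]
Visit H → queue [L, I, R, J]
Visit L → queue [I, R, J]
Visit I → queue [R, J]
Visit R → queue [J]
Visit J → queue []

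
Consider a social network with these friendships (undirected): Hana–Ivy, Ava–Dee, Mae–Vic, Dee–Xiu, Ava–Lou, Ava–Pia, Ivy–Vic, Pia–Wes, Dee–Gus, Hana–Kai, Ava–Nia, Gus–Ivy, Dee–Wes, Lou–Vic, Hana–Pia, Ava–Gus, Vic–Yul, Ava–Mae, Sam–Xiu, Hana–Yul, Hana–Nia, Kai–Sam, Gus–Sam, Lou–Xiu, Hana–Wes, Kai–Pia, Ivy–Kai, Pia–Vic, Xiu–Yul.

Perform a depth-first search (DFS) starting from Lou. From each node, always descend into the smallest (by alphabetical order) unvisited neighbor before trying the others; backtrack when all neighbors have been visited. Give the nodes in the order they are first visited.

Lou Ava Dee Gus Ivy Hana Kai Pia Vic Mae Yul Xiu Sam Wes Nia

Visit Lou
Lou → Ava
Ava → Dee
Dee → Gus
Gus → Ivy
Ivy → Hana
Hana → Kai
Kai → Pia
Pia → Vic
Vic → Mae
Vic → Yul
Yul → Xiu
Xiu → Sam
Pia → Wes
Hana → Nia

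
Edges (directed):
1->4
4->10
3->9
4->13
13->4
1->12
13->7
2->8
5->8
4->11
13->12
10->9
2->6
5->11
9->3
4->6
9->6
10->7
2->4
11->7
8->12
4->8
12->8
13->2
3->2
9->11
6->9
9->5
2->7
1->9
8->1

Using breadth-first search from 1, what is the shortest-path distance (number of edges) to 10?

Level 0: 1
Level 1: 4, 9, 12
Level 2: 3, 5, 6, 8, 10, 11, 13
Level 3: 2, 7
10 first appears at level 2.

2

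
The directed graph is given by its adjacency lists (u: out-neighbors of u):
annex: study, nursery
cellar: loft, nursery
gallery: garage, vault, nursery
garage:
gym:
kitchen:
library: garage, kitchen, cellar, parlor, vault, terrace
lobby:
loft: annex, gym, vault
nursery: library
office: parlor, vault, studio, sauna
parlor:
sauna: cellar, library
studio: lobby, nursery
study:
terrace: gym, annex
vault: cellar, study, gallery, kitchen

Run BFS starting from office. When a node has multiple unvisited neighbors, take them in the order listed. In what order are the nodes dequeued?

office -> parlor -> vault -> studio -> sauna -> cellar -> study -> gallery -> kitchen -> lobby -> nursery -> library -> loft -> garage -> terrace -> annex -> gym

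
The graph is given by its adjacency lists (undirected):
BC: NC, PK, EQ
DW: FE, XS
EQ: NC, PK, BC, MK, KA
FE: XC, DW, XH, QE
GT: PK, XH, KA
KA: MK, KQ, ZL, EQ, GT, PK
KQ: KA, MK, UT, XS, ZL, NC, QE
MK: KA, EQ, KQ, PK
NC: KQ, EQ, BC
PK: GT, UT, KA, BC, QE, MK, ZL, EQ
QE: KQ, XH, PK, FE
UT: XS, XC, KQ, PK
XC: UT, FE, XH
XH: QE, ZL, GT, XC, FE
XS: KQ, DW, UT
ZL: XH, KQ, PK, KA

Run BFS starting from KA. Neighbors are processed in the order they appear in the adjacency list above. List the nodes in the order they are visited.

Visit KA; enqueue MK, KQ, ZL, EQ, GT, PK → queue [MK, KQ, ZL, EQ, GT, PK]
Visit MK → queue [KQ, ZL, EQ, GT, PK]
Visit KQ; enqueue UT, XS, NC, QE → queue [ZL, EQ, GT, PK, UT, XS, NC, QE]
Visit ZL; enqueue XH → queue [EQ, GT, PK, UT, XS, NC, QE, XH]
Visit EQ; enqueue BC → queue [GT, PK, UT, XS, NC, QE, XH, BC]
Visit GT → queue [PK, UT, XS, NC, QE, XH, BC]
Visit PK → queue [UT, XS, NC, QE, XH, BC]
Visit UT; enqueue XC → queue [XS, NC, QE, XH, BC, XC]
Visit XS; enqueue DW → queue [NC, QE, XH, BC, XC, DW]
Visit NC → queue [QE, XH, BC, XC, DW]
Visit QE; enqueue FE → queue [XH, BC, XC, DW, FE]
Visit XH → queue [BC, XC, DW, FE]
Visit BC → queue [XC, DW, FE]
Visit XC → queue [DW, FE]
Visit DW → queue [FE]
Visit FE → queue []

KA -> MK -> KQ -> ZL -> EQ -> GT -> PK -> UT -> XS -> NC -> QE -> XH -> BC -> XC -> DW -> FE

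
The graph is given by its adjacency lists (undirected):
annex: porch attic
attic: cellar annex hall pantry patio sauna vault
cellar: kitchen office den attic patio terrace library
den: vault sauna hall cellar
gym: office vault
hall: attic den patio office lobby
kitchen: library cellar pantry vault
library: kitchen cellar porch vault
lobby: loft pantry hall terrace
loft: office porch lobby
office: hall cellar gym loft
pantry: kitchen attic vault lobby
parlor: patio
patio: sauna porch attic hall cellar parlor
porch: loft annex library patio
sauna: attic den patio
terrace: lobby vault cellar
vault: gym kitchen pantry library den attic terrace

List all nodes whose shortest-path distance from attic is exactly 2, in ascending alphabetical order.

den, gym, kitchen, library, lobby, office, parlor, porch, terrace

Level 0: attic
Level 1: annex, cellar, hall, pantry, patio, sauna, vault
Level 2: den, gym, kitchen, library, lobby, office, parlor, porch, terrace
Level 3: loft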